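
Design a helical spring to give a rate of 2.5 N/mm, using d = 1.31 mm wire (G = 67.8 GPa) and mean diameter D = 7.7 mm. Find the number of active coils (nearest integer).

22

N_a = Gd⁴/(8D³k) = (67.8×10³ × 1.31⁴)/(8 × 7.7³ × 2.5)
    = 199671 / 9130.66 = 21.87 → 22 coils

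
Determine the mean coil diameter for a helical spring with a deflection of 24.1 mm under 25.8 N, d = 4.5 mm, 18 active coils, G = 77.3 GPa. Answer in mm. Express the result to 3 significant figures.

Required rate k = F/δ = 25.8/24.1 = 1.0705 N/mm
D = (Gd⁴/(8N_a·k))^(1/3) = (77.3×10³·4.5⁴/(8·18·1.0705))^(1/3)
  = (205620)^(1/3) = 59.0230 mm

59.0 mm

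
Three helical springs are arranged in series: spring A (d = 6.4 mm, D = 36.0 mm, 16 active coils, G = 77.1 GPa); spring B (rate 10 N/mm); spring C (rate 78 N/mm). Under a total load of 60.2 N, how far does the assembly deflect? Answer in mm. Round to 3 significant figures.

k_A = Gd⁴/(8D³N_a) = (77.1×10³)(6.4⁴)/(8·36.0³·16) = 21.66 N/mm
Series: 1/k_eq = 1/21.66 + 1/10 + 1/78 = 0.15899; k_eq = 6.2898 N/mm
δ = F/k_eq = 60.2/6.2898 = 9.5711 mm

9.57 mm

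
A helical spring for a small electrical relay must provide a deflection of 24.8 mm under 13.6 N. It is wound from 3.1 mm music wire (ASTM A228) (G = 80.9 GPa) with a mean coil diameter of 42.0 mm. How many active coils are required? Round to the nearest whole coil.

Required rate k = F/δ = 13.6/24.8 = 0.54839 N/mm
N_a = Gd⁴/(8D³k) = (80.9×10³ × 3.1⁴)/(8 × 42.0³ × 0.54839)
    = 7.47128e+06 / 325031 = 22.99 → 23 coils

23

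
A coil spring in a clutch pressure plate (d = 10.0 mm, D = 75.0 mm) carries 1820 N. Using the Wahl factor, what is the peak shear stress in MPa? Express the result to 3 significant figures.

Spring index C = D/d = 75.0/10.0 = 7.5000
K_W = (4C−1)/(4C−4) + 0.615/C = 29.000/26.000 + 0.0820 = 1.1974
τ₀ = 8FD/(πd³) = 8·1820·75.0/(π·10.0³) = 1.092e+06/3141.6 = 347.59 MPa
τ_max = K·τ₀ = 1.1974 × 347.59 = 416.2 MPa

416 MPa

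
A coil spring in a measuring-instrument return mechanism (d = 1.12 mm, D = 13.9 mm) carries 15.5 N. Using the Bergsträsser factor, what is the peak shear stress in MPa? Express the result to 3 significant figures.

Spring index C = D/d = 13.9/1.12 = 12.4107
K_B = (4C+2)/(4C−3) = 51.643/46.643 = 1.1072
τ₀ = 8FD/(πd³) = 8·15.5·13.9/(π·1.12³) = 1723.6/4.4137 = 390.51 MPa
τ_max = K·τ₀ = 1.1072 × 390.51 = 432.37 MPa

432 MPa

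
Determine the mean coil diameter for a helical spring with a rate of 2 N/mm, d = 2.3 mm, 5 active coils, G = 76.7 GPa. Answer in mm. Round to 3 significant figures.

D = (Gd⁴/(8N_a·k))^(1/3) = (76.7×10³·2.3⁴/(8·5·2))^(1/3)
  = (26829.8)^(1/3) = 29.9368 mm

29.9 mm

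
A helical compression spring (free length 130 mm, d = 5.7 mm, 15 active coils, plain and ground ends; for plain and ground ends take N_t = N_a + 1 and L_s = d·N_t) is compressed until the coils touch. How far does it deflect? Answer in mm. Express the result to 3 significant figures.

N_t = 16; L_s = 5.7·16 = 91.2 mm
δ_solid = L₀ − L_s = 130 − 91.2 = 38.8 mm

38.8 mm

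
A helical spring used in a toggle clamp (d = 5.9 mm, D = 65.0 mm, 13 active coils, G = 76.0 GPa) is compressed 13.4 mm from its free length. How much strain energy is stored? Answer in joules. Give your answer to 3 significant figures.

0.289 J

k = Gd⁴/(8D³N_a) = (76.0×10³)(5.9⁴)/(8·65.0³·13) = 3.2244 N/mm
U = ½kδ² = 0.5 × 3.2244 × 13.4² = 289.49 N·mm = 0.28949 J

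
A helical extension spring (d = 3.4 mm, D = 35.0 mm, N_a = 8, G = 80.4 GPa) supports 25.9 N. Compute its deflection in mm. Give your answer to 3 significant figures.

k = Gd⁴/(8D³N_a) = (80.4×10³)(3.4⁴)/(8·35.0³·8) = 3.9155 N/mm
δ = F/k = 25.9 / 3.9155 = 6.6147 mm

6.61 mm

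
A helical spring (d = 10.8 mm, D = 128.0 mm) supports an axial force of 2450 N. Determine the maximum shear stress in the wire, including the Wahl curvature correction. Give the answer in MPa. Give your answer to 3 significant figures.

711 MPa

Spring index C = D/d = 128.0/10.8 = 11.8519
K_W = (4C−1)/(4C−4) + 0.615/C = 46.407/43.407 + 0.0519 = 1.1210
τ₀ = 8FD/(πd³) = 8·2450·128.0/(π·10.8³) = 2.5088e+06/3957.5 = 633.94 MPa
τ_max = K·τ₀ = 1.1210 × 633.94 = 710.64 MPa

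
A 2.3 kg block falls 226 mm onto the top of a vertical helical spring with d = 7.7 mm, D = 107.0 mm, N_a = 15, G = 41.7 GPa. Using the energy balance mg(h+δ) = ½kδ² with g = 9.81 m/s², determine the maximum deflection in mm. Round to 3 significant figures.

k = Gd⁴/(8D³N_a) = (41.7×10³)(7.7⁴)/(8·107.0³·15) = 0.99716 N/mm
W = mg = 2.3 × 9.81 = 22.563 N
½kδ² − Wδ − Wh = 0 → δ = (W + √(W² + 2kWh))/k
δ = (22.563 + √(509.09 + 10169.5))/0.99716 = (22.563 + 103.34)/0.99716 = 126.26 mm

126 mm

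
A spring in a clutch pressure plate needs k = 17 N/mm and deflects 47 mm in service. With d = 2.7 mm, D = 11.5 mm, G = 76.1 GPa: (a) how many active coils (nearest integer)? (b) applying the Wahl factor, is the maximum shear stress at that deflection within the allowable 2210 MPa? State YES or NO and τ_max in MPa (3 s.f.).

N_a = Gd⁴/(8D³k) = (76.1×10³)(2.7⁴)/(8·11.5³·17) = 19.55 → N_a = 20
Actual rate k = Gd⁴/(8D³·20) = 16.62 N/mm
Working load F = kδ = 16.62·47 = 781.13 N
C = 11.5/2.7 = 4.2593; K_W = (4C−1)/(4C−4)+0.615/C = 1.3745
τ_max = K_W·8FD/(πd³) = 1.3745·1162.2 = 1597.4 MPa
τ_max ≤ 2210 MPa → acceptable

(a) 20 coils; (b) YES, τ_max = 1600 MPa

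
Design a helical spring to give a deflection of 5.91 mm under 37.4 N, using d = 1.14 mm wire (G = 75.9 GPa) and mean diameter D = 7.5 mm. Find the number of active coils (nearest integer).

Required rate k = F/δ = 37.4/5.91 = 6.3283 N/mm
N_a = Gd⁴/(8D³k) = (75.9×10³ × 1.14⁴)/(8 × 7.5³ × 6.3283)
    = 128192 / 21357.9 = 6.002 → 6 coils

6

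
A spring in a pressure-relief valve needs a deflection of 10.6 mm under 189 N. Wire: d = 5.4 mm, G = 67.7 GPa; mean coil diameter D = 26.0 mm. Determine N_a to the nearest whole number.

23

Required rate k = F/δ = 189/10.6 = 17.83 N/mm
N_a = Gd⁴/(8D³k) = (67.7×10³ × 5.4⁴)/(8 × 26.0³ × 17.83)
    = 5.75657e+07 / 2.50707e+06 = 22.96 → 23 coils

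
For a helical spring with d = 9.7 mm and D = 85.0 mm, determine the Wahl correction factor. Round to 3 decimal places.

1.167

C = D/d = 85.0/9.7 = 8.7629
K_W = (4C−1)/(4C−4) + 0.615/C = 34.052/31.052 + 0.0702 = 1.1668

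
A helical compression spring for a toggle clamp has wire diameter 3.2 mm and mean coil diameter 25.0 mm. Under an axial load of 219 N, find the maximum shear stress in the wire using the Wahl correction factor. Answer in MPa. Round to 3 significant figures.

Spring index C = D/d = 25.0/3.2 = 7.8125
K_W = (4C−1)/(4C−4) + 0.615/C = 30.250/27.250 + 0.0787 = 1.1888
τ₀ = 8FD/(πd³) = 8·219·25.0/(π·3.2³) = 43800/102.94 = 425.48 MPa
τ_max = K·τ₀ = 1.1888 × 425.48 = 505.81 MPa

506 MPa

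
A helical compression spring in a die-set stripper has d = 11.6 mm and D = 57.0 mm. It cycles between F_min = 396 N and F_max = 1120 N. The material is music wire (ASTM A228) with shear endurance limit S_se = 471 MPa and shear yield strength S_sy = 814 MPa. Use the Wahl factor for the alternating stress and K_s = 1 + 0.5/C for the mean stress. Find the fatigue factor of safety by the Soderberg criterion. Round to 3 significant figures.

5.28

C = D/d = 57.0/11.6 = 4.9138; K_W = (4C−1)/(4C−4)+0.615/C = 1.3168; K_s = 1+0.5/C = 1.1018
F_a = (F_max−F_min)/2 = 362 N; F_m = (F_max+F_min)/2 = 758 N
τ_a = K_W·8F_aD/(πd³) = 1.3168 × 33.663 = 44.327 MPa
τ_m = K_s·8F_mD/(πd³) = 1.1018 × 70.487 = 77.66 MPa
Soderberg: 1/n_f = τ_a/S_se + τ_m/S_sy = 44.327/471 + 77.66/814 = 0.09411 + 0.09540 = 0.18952
n_f = 1/0.18952 = 5.277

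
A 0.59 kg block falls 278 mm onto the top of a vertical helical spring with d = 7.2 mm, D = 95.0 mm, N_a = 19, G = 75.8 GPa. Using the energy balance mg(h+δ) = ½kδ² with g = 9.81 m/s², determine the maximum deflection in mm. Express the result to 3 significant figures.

49.2 mm

k = Gd⁴/(8D³N_a) = (75.8×10³)(7.2⁴)/(8·95.0³·19) = 1.5631 N/mm
W = mg = 0.59 × 9.81 = 5.7879 N
½kδ² − Wδ − Wh = 0 → δ = (W + √(W² + 2kWh))/k
δ = (5.7879 + √(33.5 + 5030.15))/1.5631 = (5.7879 + 71.159)/1.5631 = 49.228 mm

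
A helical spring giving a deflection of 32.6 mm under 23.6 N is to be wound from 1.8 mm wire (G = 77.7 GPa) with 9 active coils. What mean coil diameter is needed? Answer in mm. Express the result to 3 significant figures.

Required rate k = F/δ = 23.6/32.6 = 0.72393 N/mm
D = (Gd⁴/(8N_a·k))^(1/3) = (77.7×10³·1.8⁴/(8·9·0.72393))^(1/3)
  = (15648.9)^(1/3) = 25.0127 mm

25.0 mm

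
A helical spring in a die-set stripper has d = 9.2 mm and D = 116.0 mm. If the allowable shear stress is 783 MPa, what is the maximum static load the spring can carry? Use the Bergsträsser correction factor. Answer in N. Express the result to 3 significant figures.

1870 N

C = D/d = 116.0/9.2 = 12.6087
K_B = (4C+2)/(4C−3) = 52.435/47.435 = 1.1054
τ_max = K·8FD/(πd³) → F_max = τ_allow·πd³/(8DK)
F_max = 783·π·9.2³/(8·116.0·1.1054) = 1.9155e+06/1025.8 = 1867.3 N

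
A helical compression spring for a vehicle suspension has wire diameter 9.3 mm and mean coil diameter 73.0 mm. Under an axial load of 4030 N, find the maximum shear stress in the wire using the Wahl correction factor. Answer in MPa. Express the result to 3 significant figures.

Spring index C = D/d = 73.0/9.3 = 7.8495
K_W = (4C−1)/(4C−4) + 0.615/C = 30.398/27.398 + 0.0783 = 1.1878
τ₀ = 8FD/(πd³) = 8·4030·73.0/(π·9.3³) = 2.35352e+06/2527 = 931.36 MPa
τ_max = K·τ₀ = 1.1878 × 931.36 = 1106.3 MPa

1110 MPa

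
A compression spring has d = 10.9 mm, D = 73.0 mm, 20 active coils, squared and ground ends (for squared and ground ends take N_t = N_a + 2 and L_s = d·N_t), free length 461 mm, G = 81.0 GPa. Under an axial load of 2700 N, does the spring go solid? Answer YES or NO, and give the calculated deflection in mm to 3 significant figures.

NO, δ = 147 mm

k = Gd⁴/(8D³N_a) = (81.0×10³)(10.9⁴)/(8·73.0³·20) = 18.37 N/mm
N_t = 22; L_s = 10.9·22 = 239.8 mm; δ_solid = L₀ − L_s = 461 − 239.8 = 221.2 mm
δ = F/k = 2700/18.37 = 146.98 mm
δ < δ_solid → spring does not go solid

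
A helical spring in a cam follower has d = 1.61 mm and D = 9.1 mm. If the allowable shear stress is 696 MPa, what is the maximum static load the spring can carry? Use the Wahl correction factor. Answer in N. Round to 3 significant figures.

98.7 N

C = D/d = 9.1/1.61 = 5.6522
K_W = (4C−1)/(4C−4) + 0.615/C = 21.609/18.609 + 0.1088 = 1.2700
τ_max = K·8FD/(πd³) → F_max = τ_allow·πd³/(8DK)
F_max = 696·π·1.61³/(8·9.1·1.2700) = 9125.1/92.458 = 98.695 N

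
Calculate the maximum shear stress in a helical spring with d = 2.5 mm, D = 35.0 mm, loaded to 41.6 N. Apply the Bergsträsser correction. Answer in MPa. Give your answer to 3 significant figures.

260 MPa

Spring index C = D/d = 35.0/2.5 = 14.0000
K_B = (4C+2)/(4C−3) = 58.000/53.000 = 1.0943
τ₀ = 8FD/(πd³) = 8·41.6·35.0/(π·2.5³) = 11648/49.087 = 237.29 MPa
τ_max = K·τ₀ = 1.0943 × 237.29 = 259.68 MPa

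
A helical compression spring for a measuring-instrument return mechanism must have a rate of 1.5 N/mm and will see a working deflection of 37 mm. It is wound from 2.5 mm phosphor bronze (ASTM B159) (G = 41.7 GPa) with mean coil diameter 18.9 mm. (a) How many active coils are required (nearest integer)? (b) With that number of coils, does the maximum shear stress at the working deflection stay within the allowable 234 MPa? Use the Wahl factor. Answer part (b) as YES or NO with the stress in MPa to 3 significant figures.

(a) 20 coils; (b) YES, τ_max = 205 MPa

N_a = Gd⁴/(8D³k) = (41.7×10³)(2.5⁴)/(8·18.9³·1.5) = 20.11 → N_a = 20
Actual rate k = Gd⁴/(8D³·20) = 1.508 N/mm
Working load F = kδ = 1.508·37 = 55.795 N
C = 18.9/2.5 = 7.5600; K_W = (4C−1)/(4C−4)+0.615/C = 1.1957
τ_max = K_W·8FD/(πd³) = 1.1957·171.86 = 205.49 MPa
τ_max ≤ 234 MPa → acceptable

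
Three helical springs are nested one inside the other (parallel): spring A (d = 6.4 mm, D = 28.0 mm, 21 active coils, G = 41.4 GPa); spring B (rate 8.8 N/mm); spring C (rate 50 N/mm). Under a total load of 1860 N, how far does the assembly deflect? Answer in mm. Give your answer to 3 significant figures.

24.0 mm

k_A = Gd⁴/(8D³N_a) = (41.4×10³)(6.4⁴)/(8·28.0³·21) = 18.834 N/mm
Parallel: k_eq = 18.834 + 8.8 + 50 = 77.634 N/mm
δ = F/k_eq = 1860/77.634 = 23.959 mm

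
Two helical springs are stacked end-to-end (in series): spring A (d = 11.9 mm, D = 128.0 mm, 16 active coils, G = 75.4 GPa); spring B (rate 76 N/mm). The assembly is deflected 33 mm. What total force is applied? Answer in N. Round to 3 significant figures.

k_A = Gd⁴/(8D³N_a) = (75.4×10³)(11.9⁴)/(8·128.0³·16) = 5.6327 N/mm
Series: 1/k_eq = 1/5.6327 + 1/76 = 0.19069; k_eq = 5.2441 N/mm
F = k_eq·δ = 5.2441·33 = 173.05 N

173 N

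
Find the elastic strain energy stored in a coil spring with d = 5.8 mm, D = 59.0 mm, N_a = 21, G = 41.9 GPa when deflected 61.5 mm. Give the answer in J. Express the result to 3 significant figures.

k = Gd⁴/(8D³N_a) = (41.9×10³)(5.8⁴)/(8·59.0³·21) = 1.3742 N/mm
U = ½kδ² = 0.5 × 1.3742 × 61.5² = 2598.8 N·mm = 2.5988 J

2.60 J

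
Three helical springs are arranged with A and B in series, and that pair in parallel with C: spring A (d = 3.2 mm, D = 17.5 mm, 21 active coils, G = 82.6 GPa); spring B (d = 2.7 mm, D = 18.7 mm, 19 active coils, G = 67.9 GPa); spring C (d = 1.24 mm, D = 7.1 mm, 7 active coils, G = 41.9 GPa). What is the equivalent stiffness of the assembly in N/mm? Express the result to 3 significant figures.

k_A = Gd⁴/(8D³N_a) = (82.6×10³)(3.2⁴)/(8·17.5³·21) = 9.6196 N/mm
k_B = Gd⁴/(8D³N_a) = (67.9×10³)(2.7⁴)/(8·18.7³·19) = 3.6304 N/mm
k_C = Gd⁴/(8D³N_a) = (41.9×10³)(1.24⁴)/(8·7.1³·7) = 4.9424 N/mm
Springs A,B series: k_AB = 1/(1/9.6196+1/3.6304) = 2.6357 N/mm; parallel with C: k_eq = 2.6357+4.9424 = 7.5781 N/mm

7.58 N/mm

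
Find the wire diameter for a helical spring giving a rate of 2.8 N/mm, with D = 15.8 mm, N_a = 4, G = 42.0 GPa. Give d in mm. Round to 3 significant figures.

1.70 mm

d = (8D³N_a·k / G)^(1/4) = (8·15.8³·4·2.8 / (42.0×10³))^0.25
  = (8.4145)^0.25 = 1.7032 mm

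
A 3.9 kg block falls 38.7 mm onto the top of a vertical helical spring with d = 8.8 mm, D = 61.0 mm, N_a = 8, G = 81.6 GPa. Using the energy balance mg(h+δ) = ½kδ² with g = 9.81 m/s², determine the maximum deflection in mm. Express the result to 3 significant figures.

k = Gd⁴/(8D³N_a) = (81.6×10³)(8.8⁴)/(8·61.0³·8) = 33.686 N/mm
W = mg = 3.9 × 9.81 = 38.259 N
½kδ² − Wδ − Wh = 0 → δ = (W + √(W² + 2kWh))/k
δ = (38.259 + √(1463.8 + 99753))/33.686 = (38.259 + 318.15)/33.686 = 10.58 mm

10.6 mm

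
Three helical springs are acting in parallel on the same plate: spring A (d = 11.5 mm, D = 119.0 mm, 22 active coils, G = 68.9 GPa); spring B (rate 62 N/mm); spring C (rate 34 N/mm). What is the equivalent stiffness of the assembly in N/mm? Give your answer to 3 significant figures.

k_A = Gd⁴/(8D³N_a) = (68.9×10³)(11.5⁴)/(8·119.0³·22) = 4.0631 N/mm
Parallel: k_eq = 4.0631 + 62 + 34 = 100.06 N/mm

100 N/mm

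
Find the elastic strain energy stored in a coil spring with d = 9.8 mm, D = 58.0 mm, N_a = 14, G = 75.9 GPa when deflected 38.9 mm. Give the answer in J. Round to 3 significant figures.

k = Gd⁴/(8D³N_a) = (75.9×10³)(9.8⁴)/(8·58.0³·14) = 32.036 N/mm
U = ½kδ² = 0.5 × 32.036 × 38.9² = 24239 N·mm = 24.239 J

24.2 J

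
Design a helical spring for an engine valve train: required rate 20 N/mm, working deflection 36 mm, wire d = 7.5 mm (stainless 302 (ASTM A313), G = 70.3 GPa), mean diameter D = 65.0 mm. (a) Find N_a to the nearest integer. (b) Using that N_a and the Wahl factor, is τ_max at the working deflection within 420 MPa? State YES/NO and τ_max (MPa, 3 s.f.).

(a) 5 coils; (b) YES, τ_max = 334 MPa

N_a = Gd⁴/(8D³k) = (70.3×10³)(7.5⁴)/(8·65.0³·20) = 5.062 → N_a = 5
Actual rate k = Gd⁴/(8D³·5) = 20.249 N/mm
Working load F = kδ = 20.249·36 = 728.96 N
C = 65.0/7.5 = 8.6667; K_W = (4C−1)/(4C−4)+0.615/C = 1.1688
τ_max = K_W·8FD/(πd³) = 1.1688·286 = 334.28 MPa
τ_max ≤ 420 MPa → acceptable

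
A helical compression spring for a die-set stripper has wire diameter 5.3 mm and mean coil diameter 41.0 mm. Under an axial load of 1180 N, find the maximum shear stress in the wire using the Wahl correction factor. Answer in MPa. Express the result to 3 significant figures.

985 MPa

Spring index C = D/d = 41.0/5.3 = 7.7358
K_W = (4C−1)/(4C−4) + 0.615/C = 29.943/26.943 + 0.0795 = 1.1908
τ₀ = 8FD/(πd³) = 8·1180·41.0/(π·5.3³) = 387040/467.71 = 827.52 MPa
τ_max = K·τ₀ = 1.1908 × 827.52 = 985.45 MPa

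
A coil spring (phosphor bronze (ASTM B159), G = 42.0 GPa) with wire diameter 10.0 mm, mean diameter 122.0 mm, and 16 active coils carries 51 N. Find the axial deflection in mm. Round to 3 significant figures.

k = Gd⁴/(8D³N_a) = (42.0×10³)(10.0⁴)/(8·122.0³·16) = 1.807 N/mm
δ = F/k = 51 / 1.807 = 28.223 mm

28.2 mm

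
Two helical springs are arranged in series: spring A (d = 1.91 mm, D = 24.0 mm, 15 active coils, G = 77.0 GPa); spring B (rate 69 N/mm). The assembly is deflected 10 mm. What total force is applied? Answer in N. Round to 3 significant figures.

k_A = Gd⁴/(8D³N_a) = (77.0×10³)(1.91⁴)/(8·24.0³·15) = 0.61774 N/mm
Series: 1/k_eq = 1/0.61774 + 1/69 = 1.6333; k_eq = 0.61226 N/mm
F = k_eq·δ = 0.61226·10 = 6.1226 N

6.12 N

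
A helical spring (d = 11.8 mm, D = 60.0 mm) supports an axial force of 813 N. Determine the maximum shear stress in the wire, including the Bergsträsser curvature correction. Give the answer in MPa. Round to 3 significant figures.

Spring index C = D/d = 60.0/11.8 = 5.0847
K_B = (4C+2)/(4C−3) = 22.339/17.339 = 1.2884
τ₀ = 8FD/(πd³) = 8·813·60.0/(π·11.8³) = 390240/5161.7 = 75.602 MPa
τ_max = K·τ₀ = 1.2884 × 75.602 = 97.404 MPa

97.4 MPa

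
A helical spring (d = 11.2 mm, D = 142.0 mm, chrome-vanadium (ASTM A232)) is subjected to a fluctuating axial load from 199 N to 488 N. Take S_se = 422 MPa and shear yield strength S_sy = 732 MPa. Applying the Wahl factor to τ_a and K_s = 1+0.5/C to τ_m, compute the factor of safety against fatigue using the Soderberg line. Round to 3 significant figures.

C = D/d = 142.0/11.2 = 12.6786; K_W = (4C−1)/(4C−4)+0.615/C = 1.1127; K_s = 1+0.5/C = 1.0394
F_a = (F_max−F_min)/2 = 144.5 N; F_m = (F_max+F_min)/2 = 343.5 N
τ_a = K_W·8F_aD/(πd³) = 1.1127 × 37.191 = 41.384 MPa
τ_m = K_s·8F_mD/(πd³) = 1.0394 × 88.41 = 91.897 MPa
Soderberg: 1/n_f = τ_a/S_se + τ_m/S_sy = 41.384/422 + 91.897/732 = 0.09807 + 0.12554 = 0.22361
n_f = 1/0.22361 = 4.472

4.47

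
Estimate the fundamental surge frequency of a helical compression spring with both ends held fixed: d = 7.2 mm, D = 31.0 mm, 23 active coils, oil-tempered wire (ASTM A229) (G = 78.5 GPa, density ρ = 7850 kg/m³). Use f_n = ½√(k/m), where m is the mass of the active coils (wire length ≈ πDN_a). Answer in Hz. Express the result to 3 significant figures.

116 Hz

k = Gd⁴/(8D³N_a) = (78.5×10³)(7.2⁴)/(8·31.0³·23) = 38.485 N/mm = 38485 N/m
Wire length L = πDN_a = π·31.0·23 = 2240 mm
m = ρ·(πd²/4)·L = 7850 × 40.715×10⁻⁶ m² × 2.24 m = 0.71592 kg
f_n = ½√(k/m) = 0.5·√(38485/0.71592) = 0.5·√(53757) = 115.93 Hz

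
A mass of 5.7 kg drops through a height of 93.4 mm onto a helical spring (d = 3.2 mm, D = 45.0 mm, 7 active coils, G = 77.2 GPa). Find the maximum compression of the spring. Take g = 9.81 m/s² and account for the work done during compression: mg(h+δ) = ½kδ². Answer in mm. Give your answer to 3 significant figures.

k = Gd⁴/(8D³N_a) = (77.2×10³)(3.2⁴)/(8·45.0³·7) = 1.5863 N/mm
W = mg = 5.7 × 9.81 = 55.917 N
½kδ² − Wδ − Wh = 0 → δ = (W + √(W² + 2kWh))/k
δ = (55.917 + √(3126.7 + 16569.6))/1.5863 = (55.917 + 140.34)/1.5863 = 123.72 mm

124 mm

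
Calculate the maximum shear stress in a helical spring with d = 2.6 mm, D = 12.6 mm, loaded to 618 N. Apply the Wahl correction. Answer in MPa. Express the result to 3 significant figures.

1490 MPa

Spring index C = D/d = 12.6/2.6 = 4.8462
K_W = (4C−1)/(4C−4) + 0.615/C = 18.385/15.385 + 0.1269 = 1.3219
τ₀ = 8FD/(πd³) = 8·618·12.6/(π·2.6³) = 62294.4/55.217 = 1128.2 MPa
τ_max = K·τ₀ = 1.3219 × 1128.2 = 1491.3 MPa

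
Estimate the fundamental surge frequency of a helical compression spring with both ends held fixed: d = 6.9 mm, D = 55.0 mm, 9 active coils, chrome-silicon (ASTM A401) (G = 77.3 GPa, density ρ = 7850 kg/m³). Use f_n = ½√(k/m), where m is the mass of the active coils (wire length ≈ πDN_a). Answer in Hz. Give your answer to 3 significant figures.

89.5 Hz

k = Gd⁴/(8D³N_a) = (77.3×10³)(6.9⁴)/(8·55.0³·9) = 14.627 N/mm = 14627 N/m
Wire length L = πDN_a = π·55.0·9 = 1555.1 mm
m = ρ·(πd²/4)·L = 7850 × 37.393×10⁻⁶ m² × 1.5551 m = 0.45647 kg
f_n = ½√(k/m) = 0.5·√(14627/0.45647) = 0.5·√(32044) = 89.504 Hz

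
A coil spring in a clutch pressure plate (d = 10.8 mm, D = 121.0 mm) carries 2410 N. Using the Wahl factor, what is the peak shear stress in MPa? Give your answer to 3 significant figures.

Spring index C = D/d = 121.0/10.8 = 11.2037
K_W = (4C−1)/(4C−4) + 0.615/C = 43.815/40.815 + 0.0549 = 1.1284
τ₀ = 8FD/(πd³) = 8·2410·121.0/(π·10.8³) = 2.33288e+06/3957.5 = 589.48 MPa
τ_max = K·τ₀ = 1.1284 × 589.48 = 665.17 MPa

665 MPa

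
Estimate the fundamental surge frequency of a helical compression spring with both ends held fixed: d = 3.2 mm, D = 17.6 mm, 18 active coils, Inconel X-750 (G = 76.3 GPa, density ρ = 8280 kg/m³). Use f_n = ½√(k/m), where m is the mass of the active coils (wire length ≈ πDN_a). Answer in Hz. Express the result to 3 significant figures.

196 Hz

k = Gd⁴/(8D³N_a) = (76.3×10³)(3.2⁴)/(8·17.6³·18) = 10.191 N/mm = 10191 N/m
Wire length L = πDN_a = π·17.6·18 = 995.26 mm
m = ρ·(πd²/4)·L = 8280 × 8.0425×10⁻⁶ m² × 0.99526 m = 0.066276 kg
f_n = ½√(k/m) = 0.5·√(10191/0.066276) = 0.5·√(1.5377e+05) = 196.07 Hz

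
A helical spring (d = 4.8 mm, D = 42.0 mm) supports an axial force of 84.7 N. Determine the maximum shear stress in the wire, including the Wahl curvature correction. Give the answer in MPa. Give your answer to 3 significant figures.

Spring index C = D/d = 42.0/4.8 = 8.7500
K_W = (4C−1)/(4C−4) + 0.615/C = 34.000/31.000 + 0.0703 = 1.1671
τ₀ = 8FD/(πd³) = 8·84.7·42.0/(π·4.8³) = 28459.2/347.44 = 81.912 MPa
τ_max = K·τ₀ = 1.1671 × 81.912 = 95.597 MPa

95.6 MPa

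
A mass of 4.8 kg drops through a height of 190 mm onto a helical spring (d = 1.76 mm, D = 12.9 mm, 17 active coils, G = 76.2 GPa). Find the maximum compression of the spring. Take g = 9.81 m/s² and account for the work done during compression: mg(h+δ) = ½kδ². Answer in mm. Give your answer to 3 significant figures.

k = Gd⁴/(8D³N_a) = (76.2×10³)(1.76⁴)/(8·12.9³·17) = 2.5044 N/mm
W = mg = 4.8 × 9.81 = 47.088 N
½kδ² − Wδ − Wh = 0 → δ = (W + √(W² + 2kWh))/k
δ = (47.088 + √(2217.3 + 44811.7))/2.5044 = (47.088 + 216.86)/2.5044 = 105.4 mm

105 mm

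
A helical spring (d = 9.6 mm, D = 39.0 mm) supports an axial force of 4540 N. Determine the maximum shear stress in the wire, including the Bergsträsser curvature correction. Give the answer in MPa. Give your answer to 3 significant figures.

Spring index C = D/d = 39.0/9.6 = 4.0625
K_B = (4C+2)/(4C−3) = 18.250/13.250 = 1.3774
τ₀ = 8FD/(πd³) = 8·4540·39.0/(π·9.6³) = 1.41648e+06/2779.5 = 509.62 MPa
τ_max = K·τ₀ = 1.3774 × 509.62 = 701.93 MPa

702 MPa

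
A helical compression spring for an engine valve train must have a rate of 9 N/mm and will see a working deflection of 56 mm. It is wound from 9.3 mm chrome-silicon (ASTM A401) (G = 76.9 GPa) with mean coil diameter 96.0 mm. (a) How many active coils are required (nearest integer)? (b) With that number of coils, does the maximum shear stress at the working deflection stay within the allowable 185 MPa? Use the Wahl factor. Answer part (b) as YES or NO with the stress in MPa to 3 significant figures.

(a) 9 coils; (b) YES, τ_max = 175 MPa

N_a = Gd⁴/(8D³k) = (76.9×10³)(9.3⁴)/(8·96.0³·9) = 9.031 → N_a = 9
Actual rate k = Gd⁴/(8D³·9) = 9.0305 N/mm
Working load F = kδ = 9.0305·56 = 505.71 N
C = 96.0/9.3 = 10.3226; K_W = (4C−1)/(4C−4)+0.615/C = 1.1400
τ_max = K_W·8FD/(πd³) = 1.1400·153.7 = 175.22 MPa
τ_max ≤ 185 MPa → acceptable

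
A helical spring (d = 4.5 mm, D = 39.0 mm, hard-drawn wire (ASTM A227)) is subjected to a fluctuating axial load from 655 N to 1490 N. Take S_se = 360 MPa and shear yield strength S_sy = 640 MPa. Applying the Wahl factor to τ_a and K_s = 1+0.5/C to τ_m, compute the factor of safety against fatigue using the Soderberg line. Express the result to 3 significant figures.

C = D/d = 39.0/4.5 = 8.6667; K_W = (4C−1)/(4C−4)+0.615/C = 1.1688; K_s = 1+0.5/C = 1.0577
F_a = (F_max−F_min)/2 = 417.5 N; F_m = (F_max+F_min)/2 = 1072.5 N
τ_a = K_W·8F_aD/(πd³) = 1.1688 × 455.01 = 531.81 MPa
τ_m = K_s·8F_mD/(πd³) = 1.0577 × 1168.9 = 1236.3 MPa
Soderberg: 1/n_f = τ_a/S_se + τ_m/S_sy = 531.81/360 + 1236.3/640 = 1.47726 + 1.93172 = 3.409
n_f = 1/3.409 = 0.2933

0.293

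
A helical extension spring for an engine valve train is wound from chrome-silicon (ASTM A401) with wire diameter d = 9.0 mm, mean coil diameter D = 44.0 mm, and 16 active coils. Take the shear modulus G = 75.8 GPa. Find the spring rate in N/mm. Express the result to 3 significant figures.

45.6 N/mm

k = Gd⁴/(8D³N_a) = (75.8×10³ × 9.0⁴) / (8 × 44.0³ × 16)
  = 4.97324e+08 / 1.09036e+07 = 45.611 N/mm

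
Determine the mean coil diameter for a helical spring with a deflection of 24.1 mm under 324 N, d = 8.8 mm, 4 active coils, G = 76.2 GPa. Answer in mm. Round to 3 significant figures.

Required rate k = F/δ = 324/24.1 = 13.444 N/mm
D = (Gd⁴/(8N_a·k))^(1/3) = (76.2×10³·8.8⁴/(8·4·13.444))^(1/3)
  = (1.0622e+06)^(1/3) = 102.0319 mm

102 mm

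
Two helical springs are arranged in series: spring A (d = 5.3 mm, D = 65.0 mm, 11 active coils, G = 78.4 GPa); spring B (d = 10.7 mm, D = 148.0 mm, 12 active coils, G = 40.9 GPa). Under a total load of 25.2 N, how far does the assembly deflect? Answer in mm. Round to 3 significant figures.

k_A = Gd⁴/(8D³N_a) = (78.4×10³)(5.3⁴)/(8·65.0³·11) = 2.5597 N/mm
k_B = Gd⁴/(8D³N_a) = (40.9×10³)(10.7⁴)/(8·148.0³·12) = 1.7227 N/mm
Series: 1/k_eq = 1/2.5597 + 1/1.7227 = 0.97116; k_eq = 1.0297 N/mm
δ = F/k_eq = 25.2/1.0297 = 24.473 mm

24.5 mm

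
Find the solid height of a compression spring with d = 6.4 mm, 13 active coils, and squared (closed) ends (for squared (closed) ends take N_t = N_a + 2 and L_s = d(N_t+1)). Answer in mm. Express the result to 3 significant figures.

102 mm

squared (closed) ends: N_t = N_a + 2 = 13 + 2 = 15
L_s = d·(N_t+1) = 6.4 × 16 = 102.4 mm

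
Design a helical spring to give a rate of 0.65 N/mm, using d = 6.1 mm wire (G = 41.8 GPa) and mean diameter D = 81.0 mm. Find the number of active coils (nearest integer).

N_a = Gd⁴/(8D³k) = (41.8×10³ × 6.1⁴)/(8 × 81.0³ × 0.65)
    = 5.78756e+07 / 2.76349e+06 = 20.94 → 21 coils

21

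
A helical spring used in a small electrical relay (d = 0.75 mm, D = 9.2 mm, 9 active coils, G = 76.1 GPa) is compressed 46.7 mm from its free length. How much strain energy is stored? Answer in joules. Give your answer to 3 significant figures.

k = Gd⁴/(8D³N_a) = (76.1×10³)(0.75⁴)/(8·9.2³·9) = 0.42947 N/mm
U = ½kδ² = 0.5 × 0.42947 × 46.7² = 468.31 N·mm = 0.46831 J

0.468 J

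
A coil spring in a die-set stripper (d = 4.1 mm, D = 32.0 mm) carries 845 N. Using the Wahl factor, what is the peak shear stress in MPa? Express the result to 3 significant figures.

Spring index C = D/d = 32.0/4.1 = 7.8049
K_W = (4C−1)/(4C−4) + 0.615/C = 30.220/27.220 + 0.0788 = 1.1890
τ₀ = 8FD/(πd³) = 8·845·32.0/(π·4.1³) = 216320/216.52 = 999.07 MPa
τ_max = K·τ₀ = 1.1890 × 999.07 = 1187.9 MPa

1190 MPa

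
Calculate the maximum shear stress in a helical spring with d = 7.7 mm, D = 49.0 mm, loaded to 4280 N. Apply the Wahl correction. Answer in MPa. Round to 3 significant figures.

Spring index C = D/d = 49.0/7.7 = 6.3636
K_W = (4C−1)/(4C−4) + 0.615/C = 24.455/21.455 + 0.0966 = 1.2365
τ₀ = 8FD/(πd³) = 8·4280·49.0/(π·7.7³) = 1.67776e+06/1434.2 = 1169.8 MPa
τ_max = K·τ₀ = 1.2365 × 1169.8 = 1446.4 MPa

1450 MPa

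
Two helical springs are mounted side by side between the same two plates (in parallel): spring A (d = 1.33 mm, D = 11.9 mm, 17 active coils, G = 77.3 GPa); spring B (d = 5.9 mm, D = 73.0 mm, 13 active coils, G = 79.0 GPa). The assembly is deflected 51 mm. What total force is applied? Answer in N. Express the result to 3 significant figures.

k_A = Gd⁴/(8D³N_a) = (77.3×10³)(1.33⁴)/(8·11.9³·17) = 1.0554 N/mm
k_B = Gd⁴/(8D³N_a) = (79.0×10³)(5.9⁴)/(8·73.0³·13) = 2.3661 N/mm
Parallel: k_eq = 1.0554 + 2.3661 = 3.4215 N/mm
F = k_eq·δ = 3.4215·51 = 174.5 N

174 N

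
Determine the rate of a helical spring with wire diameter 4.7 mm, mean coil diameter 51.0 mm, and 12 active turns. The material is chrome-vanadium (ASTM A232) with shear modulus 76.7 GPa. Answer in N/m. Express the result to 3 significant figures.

k = Gd⁴/(8D³N_a) = (76.7×10³ × 4.7⁴) / (8 × 51.0³ × 12)
  = 3.74272e+07 / 1.27345e+07 = 2.939 N/mm = 2939 N/m

2940 N/m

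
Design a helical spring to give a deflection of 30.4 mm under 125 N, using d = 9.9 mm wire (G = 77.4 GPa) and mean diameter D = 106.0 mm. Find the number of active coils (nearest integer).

19

Required rate k = F/δ = 125/30.4 = 4.1118 N/mm
N_a = Gd⁴/(8D³k) = (77.4×10³ × 9.9⁴)/(8 × 106.0³ × 4.1118)
    = 7.43501e+08 / 3.91782e+07 = 18.98 → 19 coils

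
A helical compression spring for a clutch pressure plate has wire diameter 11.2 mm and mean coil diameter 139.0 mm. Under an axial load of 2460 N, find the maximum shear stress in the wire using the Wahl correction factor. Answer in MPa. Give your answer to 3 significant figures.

691 MPa

Spring index C = D/d = 139.0/11.2 = 12.4107
K_W = (4C−1)/(4C−4) + 0.615/C = 48.643/45.643 + 0.0496 = 1.1153
τ₀ = 8FD/(πd³) = 8·2460·139.0/(π·11.2³) = 2.73552e+06/4413.7 = 619.78 MPa
τ_max = K·τ₀ = 1.1153 × 619.78 = 691.23 MPa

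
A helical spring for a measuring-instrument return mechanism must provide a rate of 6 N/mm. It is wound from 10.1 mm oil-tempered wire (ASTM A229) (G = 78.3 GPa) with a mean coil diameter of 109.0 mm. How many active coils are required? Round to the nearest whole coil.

13

N_a = Gd⁴/(8D³k) = (78.3×10³ × 10.1⁴)/(8 × 109.0³ × 6)
    = 8.14793e+08 / 6.21614e+07 = 13.11 → 13 coils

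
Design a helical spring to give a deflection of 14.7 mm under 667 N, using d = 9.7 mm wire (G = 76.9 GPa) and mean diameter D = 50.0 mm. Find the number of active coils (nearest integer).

15

Required rate k = F/δ = 667/14.7 = 45.374 N/mm
N_a = Gd⁴/(8D³k) = (76.9×10³ × 9.7⁴)/(8 × 50.0³ × 45.374)
    = 6.8079e+08 / 4.53741e+07 = 15 → 15 coils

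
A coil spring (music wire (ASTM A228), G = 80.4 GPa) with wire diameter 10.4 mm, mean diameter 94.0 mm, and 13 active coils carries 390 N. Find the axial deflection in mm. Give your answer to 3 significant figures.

35.8 mm

k = Gd⁴/(8D³N_a) = (80.4×10³)(10.4⁴)/(8·94.0³·13) = 10.889 N/mm
δ = F/k = 390 / 10.889 = 35.817 mm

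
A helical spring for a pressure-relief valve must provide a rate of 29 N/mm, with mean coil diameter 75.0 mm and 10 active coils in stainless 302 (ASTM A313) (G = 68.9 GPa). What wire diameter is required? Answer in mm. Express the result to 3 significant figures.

d = (8D³N_a·k / G)^(1/4) = (8·75.0³·10·29 / (68.9×10³))^0.25
  = (14205)^0.25 = 10.9172 mm

10.9 mm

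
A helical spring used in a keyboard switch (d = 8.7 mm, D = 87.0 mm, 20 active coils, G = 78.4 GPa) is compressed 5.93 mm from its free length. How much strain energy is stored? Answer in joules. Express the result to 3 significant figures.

0.0750 J

k = Gd⁴/(8D³N_a) = (78.4×10³)(8.7⁴)/(8·87.0³·20) = 4.263 N/mm
U = ½kδ² = 0.5 × 4.263 × 5.93² = 74.954 N·mm = 0.074954 J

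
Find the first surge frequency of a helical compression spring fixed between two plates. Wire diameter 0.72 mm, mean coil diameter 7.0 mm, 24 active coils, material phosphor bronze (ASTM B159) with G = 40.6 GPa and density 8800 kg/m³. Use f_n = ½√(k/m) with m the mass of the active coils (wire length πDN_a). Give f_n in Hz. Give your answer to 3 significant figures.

k = Gd⁴/(8D³N_a) = (40.6×10³)(0.72⁴)/(8·7.0³·24) = 0.16568 N/mm = 165.68 N/m
Wire length L = πDN_a = π·7.0·24 = 527.79 mm
m = ρ·(πd²/4)·L = 8800 × 0.40715×10⁻⁶ m² × 0.52779 m = 0.001891 kg
f_n = ½√(k/m) = 0.5·√(165.68/0.001891) = 0.5·√(87612) = 148 Hz

148 Hz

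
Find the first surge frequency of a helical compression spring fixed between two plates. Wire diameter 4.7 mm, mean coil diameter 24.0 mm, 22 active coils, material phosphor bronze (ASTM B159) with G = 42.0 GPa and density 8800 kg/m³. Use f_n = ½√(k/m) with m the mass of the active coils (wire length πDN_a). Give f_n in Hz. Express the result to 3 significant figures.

k = Gd⁴/(8D³N_a) = (42.0×10³)(4.7⁴)/(8·24.0³·22) = 8.4235 N/mm = 8423.5 N/m
Wire length L = πDN_a = π·24.0·22 = 1658.8 mm
m = ρ·(πd²/4)·L = 8800 × 17.349×10⁻⁶ m² × 1.6588 m = 0.25325 kg
f_n = ½√(k/m) = 0.5·√(8423.5/0.25325) = 0.5·√(33262) = 91.189 Hz

91.2 Hz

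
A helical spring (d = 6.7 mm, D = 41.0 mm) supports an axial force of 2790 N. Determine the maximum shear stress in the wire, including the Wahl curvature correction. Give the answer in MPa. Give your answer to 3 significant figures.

Spring index C = D/d = 41.0/6.7 = 6.1194
K_W = (4C−1)/(4C−4) + 0.615/C = 23.478/20.478 + 0.1005 = 1.2470
τ₀ = 8FD/(πd³) = 8·2790·41.0/(π·6.7³) = 915120/944.87 = 968.51 MPa
τ_max = K·τ₀ = 1.2470 × 968.51 = 1207.7 MPa

1210 MPa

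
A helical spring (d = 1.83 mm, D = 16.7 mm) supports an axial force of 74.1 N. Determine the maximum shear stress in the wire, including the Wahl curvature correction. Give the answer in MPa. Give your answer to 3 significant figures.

596 MPa

Spring index C = D/d = 16.7/1.83 = 9.1257
K_W = (4C−1)/(4C−4) + 0.615/C = 35.503/32.503 + 0.0674 = 1.1597
τ₀ = 8FD/(πd³) = 8·74.1·16.7/(π·1.83³) = 9899.76/19.253 = 514.19 MPa
τ_max = K·τ₀ = 1.1597 × 514.19 = 596.3 MPa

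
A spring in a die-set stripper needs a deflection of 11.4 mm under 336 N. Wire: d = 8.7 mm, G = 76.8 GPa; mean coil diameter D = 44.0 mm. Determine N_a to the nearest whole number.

22

Required rate k = F/δ = 336/11.4 = 29.474 N/mm
N_a = Gd⁴/(8D³k) = (76.8×10³ × 8.7⁴)/(8 × 44.0³ × 29.474)
    = 4.39985e+08 / 2.00855e+07 = 21.91 → 22 coils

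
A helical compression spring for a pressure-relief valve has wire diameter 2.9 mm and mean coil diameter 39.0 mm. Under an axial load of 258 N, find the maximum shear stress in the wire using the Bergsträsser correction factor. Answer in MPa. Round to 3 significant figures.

1150 MPa

Spring index C = D/d = 39.0/2.9 = 13.4483
K_B = (4C+2)/(4C−3) = 55.793/50.793 = 1.0984
τ₀ = 8FD/(πd³) = 8·258·39.0/(π·2.9³) = 80496/76.62 = 1050.6 MPa
τ_max = K·τ₀ = 1.0984 × 1050.6 = 1154 MPa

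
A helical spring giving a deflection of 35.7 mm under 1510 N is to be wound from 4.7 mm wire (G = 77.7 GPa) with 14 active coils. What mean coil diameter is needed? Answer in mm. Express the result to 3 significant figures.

20.0 mm

Required rate k = F/δ = 1510/35.7 = 42.297 N/mm
D = (Gd⁴/(8N_a·k))^(1/3) = (77.7×10³·4.7⁴/(8·14·42.297))^(1/3)
  = (8003.61)^(1/3) = 20.0030 mm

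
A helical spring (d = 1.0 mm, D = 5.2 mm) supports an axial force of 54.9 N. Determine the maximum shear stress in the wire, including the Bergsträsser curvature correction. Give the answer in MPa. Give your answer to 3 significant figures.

Spring index C = D/d = 5.2/1.0 = 5.2000
K_B = (4C+2)/(4C−3) = 22.800/17.800 = 1.2809
τ₀ = 8FD/(πd³) = 8·54.9·5.2/(π·1.0³) = 2283.84/3.1416 = 726.97 MPa
τ_max = K·τ₀ = 1.2809 × 726.97 = 931.17 MPa

931 MPa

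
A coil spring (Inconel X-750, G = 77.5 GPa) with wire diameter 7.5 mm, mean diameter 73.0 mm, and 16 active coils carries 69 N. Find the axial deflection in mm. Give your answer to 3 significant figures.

k = Gd⁴/(8D³N_a) = (77.5×10³)(7.5⁴)/(8·73.0³·16) = 4.9246 N/mm
δ = F/k = 69 / 4.9246 = 14.011 mm

14.0 mm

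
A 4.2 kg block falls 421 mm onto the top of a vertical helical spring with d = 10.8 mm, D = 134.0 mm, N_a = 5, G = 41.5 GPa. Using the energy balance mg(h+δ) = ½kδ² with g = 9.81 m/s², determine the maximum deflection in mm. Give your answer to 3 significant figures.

k = Gd⁴/(8D³N_a) = (41.5×10³)(10.8⁴)/(8·134.0³·5) = 5.8664 N/mm
W = mg = 4.2 × 9.81 = 41.202 N
½kδ² − Wδ − Wh = 0 → δ = (W + √(W² + 2kWh))/k
δ = (41.202 + √(1697.6 + 203516))/5.8664 = (41.202 + 453.01)/5.8664 = 84.244 mm

84.2 mm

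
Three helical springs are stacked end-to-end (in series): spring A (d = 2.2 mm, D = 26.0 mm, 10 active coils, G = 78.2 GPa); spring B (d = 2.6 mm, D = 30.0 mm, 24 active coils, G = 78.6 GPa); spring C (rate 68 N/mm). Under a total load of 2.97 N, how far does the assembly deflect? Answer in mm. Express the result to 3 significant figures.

6.61 mm

k_A = Gd⁴/(8D³N_a) = (78.2×10³)(2.2⁴)/(8·26.0³·10) = 1.3028 N/mm
k_B = Gd⁴/(8D³N_a) = (78.6×10³)(2.6⁴)/(8·30.0³·24) = 0.69287 N/mm
Series: 1/k_eq = 1/1.3028 + 1/0.69287 + 1/68 = 2.2255; k_eq = 0.44933 N/mm
δ = F/k_eq = 2.97/0.44933 = 6.6099 mm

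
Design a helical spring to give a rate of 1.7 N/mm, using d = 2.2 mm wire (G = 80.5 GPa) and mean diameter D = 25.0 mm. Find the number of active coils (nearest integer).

N_a = Gd⁴/(8D³k) = (80.5×10³ × 2.2⁴)/(8 × 25.0³ × 1.7)
    = 1.88576e+06 / 212500 = 8.874 → 9 coils

9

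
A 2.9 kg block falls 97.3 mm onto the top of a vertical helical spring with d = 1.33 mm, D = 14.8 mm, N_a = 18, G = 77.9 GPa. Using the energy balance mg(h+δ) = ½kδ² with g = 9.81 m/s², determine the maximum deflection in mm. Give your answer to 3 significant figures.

171 mm

k = Gd⁴/(8D³N_a) = (77.9×10³)(1.33⁴)/(8·14.8³·18) = 0.52215 N/mm
W = mg = 2.9 × 9.81 = 28.449 N
½kδ² − Wδ − Wh = 0 → δ = (W + √(W² + 2kWh))/k
δ = (28.449 + √(809.35 + 2890.72))/0.52215 = (28.449 + 60.828)/0.52215 = 170.98 mm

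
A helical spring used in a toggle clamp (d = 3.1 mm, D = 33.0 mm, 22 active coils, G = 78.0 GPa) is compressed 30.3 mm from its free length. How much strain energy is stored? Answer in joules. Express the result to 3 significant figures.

k = Gd⁴/(8D³N_a) = (78.0×10³)(3.1⁴)/(8·33.0³·22) = 1.1389 N/mm
U = ½kδ² = 0.5 × 1.1389 × 30.3² = 522.81 N·mm = 0.52281 J

0.523 J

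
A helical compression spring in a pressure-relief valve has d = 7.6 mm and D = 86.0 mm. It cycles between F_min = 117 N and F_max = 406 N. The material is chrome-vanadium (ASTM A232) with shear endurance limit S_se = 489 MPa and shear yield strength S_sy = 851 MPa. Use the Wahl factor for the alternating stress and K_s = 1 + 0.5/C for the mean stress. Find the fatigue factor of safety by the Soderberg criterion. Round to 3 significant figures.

C = D/d = 86.0/7.6 = 11.3158; K_W = (4C−1)/(4C−4)+0.615/C = 1.1271; K_s = 1+0.5/C = 1.0442
F_a = (F_max−F_min)/2 = 144.5 N; F_m = (F_max+F_min)/2 = 261.5 N
τ_a = K_W·8F_aD/(πd³) = 1.1271 × 72.088 = 81.247 MPa
τ_m = K_s·8F_mD/(πd³) = 1.0442 × 130.46 = 136.22 MPa
Soderberg: 1/n_f = τ_a/S_se + τ_m/S_sy = 81.247/489 + 136.22/851 = 0.16615 + 0.16007 = 0.32622
n_f = 1/0.32622 = 3.065

3.07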